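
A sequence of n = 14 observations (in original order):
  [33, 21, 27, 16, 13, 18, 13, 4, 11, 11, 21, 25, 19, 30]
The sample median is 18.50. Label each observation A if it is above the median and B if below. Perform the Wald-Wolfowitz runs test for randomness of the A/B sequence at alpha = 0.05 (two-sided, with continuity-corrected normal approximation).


Step 1: Compute median = 18.50; label A = above, B = below.
Labels in order: AAABBBBBBBAAAA  (n_A = 7, n_B = 7)
Step 2: Count runs R = 3.
Step 3: Under H0 (random ordering), E[R] = 2*n_A*n_B/(n_A+n_B) + 1 = 2*7*7/14 + 1 = 8.0000.
        Var[R] = 2*n_A*n_B*(2*n_A*n_B - n_A - n_B) / ((n_A+n_B)^2 * (n_A+n_B-1)) = 8232/2548 = 3.2308.
        SD[R] = 1.7974.
Step 4: Continuity-corrected z = (R + 0.5 - E[R]) / SD[R] = (3 + 0.5 - 8.0000) / 1.7974 = -2.5036.
Step 5: Two-sided p-value via normal approximation = 2*(1 - Phi(|z|)) = 0.012295.
Step 6: alpha = 0.05. reject H0.

R = 3, z = -2.5036, p = 0.012295, reject H0.


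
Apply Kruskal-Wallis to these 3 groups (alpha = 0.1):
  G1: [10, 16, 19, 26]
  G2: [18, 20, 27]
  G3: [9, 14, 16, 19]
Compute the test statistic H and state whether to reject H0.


Step 1: Combine all N = 11 observations and assign midranks.
sorted (value, group, rank): (9,G3,1), (10,G1,2), (14,G3,3), (16,G1,4.5), (16,G3,4.5), (18,G2,6), (19,G1,7.5), (19,G3,7.5), (20,G2,9), (26,G1,10), (27,G2,11)
Step 2: Sum ranks within each group.
R_1 = 24 (n_1 = 4)
R_2 = 26 (n_2 = 3)
R_3 = 16 (n_3 = 4)
Step 3: H = 12/(N(N+1)) * sum(R_i^2/n_i) - 3(N+1)
     = 12/(11*12) * (24^2/4 + 26^2/3 + 16^2/4) - 3*12
     = 0.090909 * 433.333 - 36
     = 3.393939.
Step 4: Ties present; correction factor C = 1 - 12/(11^3 - 11) = 0.990909. Corrected H = 3.393939 / 0.990909 = 3.425076.
Step 5: Under H0, H ~ chi^2(2); p-value = 0.180407.
Step 6: alpha = 0.1. fail to reject H0.

H = 3.4251, df = 2, p = 0.180407, fail to reject H0.


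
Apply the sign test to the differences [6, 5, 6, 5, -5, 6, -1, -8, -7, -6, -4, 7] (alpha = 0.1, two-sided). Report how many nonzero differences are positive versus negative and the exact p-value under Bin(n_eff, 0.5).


Step 1: Discard zero differences. Original n = 12; n_eff = number of nonzero differences = 12.
Nonzero differences (with sign): +6, +5, +6, +5, -5, +6, -1, -8, -7, -6, -4, +7
Step 2: Count signs: positive = 6, negative = 6.
Step 3: Under H0: P(positive) = 0.5, so the number of positives S ~ Bin(12, 0.5).
Step 4: Two-sided exact p-value = sum of Bin(12,0.5) probabilities at or below the observed probability = 1.000000.
Step 5: alpha = 0.1. fail to reject H0.

n_eff = 12, pos = 6, neg = 6, p = 1.000000, fail to reject H0.


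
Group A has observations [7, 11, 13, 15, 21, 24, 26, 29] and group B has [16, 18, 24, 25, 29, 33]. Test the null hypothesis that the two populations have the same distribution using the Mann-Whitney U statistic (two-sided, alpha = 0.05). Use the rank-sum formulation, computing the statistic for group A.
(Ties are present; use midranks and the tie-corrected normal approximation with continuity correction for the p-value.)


Step 1: Combine and sort all 14 observations; assign midranks.
sorted (value, group): (7,X), (11,X), (13,X), (15,X), (16,Y), (18,Y), (21,X), (24,X), (24,Y), (25,Y), (26,X), (29,X), (29,Y), (33,Y)
ranks: 7->1, 11->2, 13->3, 15->4, 16->5, 18->6, 21->7, 24->8.5, 24->8.5, 25->10, 26->11, 29->12.5, 29->12.5, 33->14
Step 2: Rank sum for X: R1 = 1 + 2 + 3 + 4 + 7 + 8.5 + 11 + 12.5 = 49.
Step 3: U_X = R1 - n1(n1+1)/2 = 49 - 8*9/2 = 49 - 36 = 13.
       U_Y = n1*n2 - U_X = 48 - 13 = 35.
Step 4: Ties are present, so use the tie-corrected normal approximation (with continuity correction) for the p-value.
Step 5: p-value = 0.174295; compare to alpha = 0.05. fail to reject H0.

U_X = 13, p = 0.174295, fail to reject H0 at alpha = 0.05.


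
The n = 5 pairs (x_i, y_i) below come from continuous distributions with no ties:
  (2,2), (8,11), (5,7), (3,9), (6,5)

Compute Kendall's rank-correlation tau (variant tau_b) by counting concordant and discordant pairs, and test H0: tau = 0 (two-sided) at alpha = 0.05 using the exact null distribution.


Step 1: Enumerate the 10 unordered pairs (i,j) with i<j and classify each by sign(x_j-x_i) * sign(y_j-y_i).
  (1,2):dx=+6,dy=+9->C; (1,3):dx=+3,dy=+5->C; (1,4):dx=+1,dy=+7->C; (1,5):dx=+4,dy=+3->C
  (2,3):dx=-3,dy=-4->C; (2,4):dx=-5,dy=-2->C; (2,5):dx=-2,dy=-6->C; (3,4):dx=-2,dy=+2->D
  (3,5):dx=+1,dy=-2->D; (4,5):dx=+3,dy=-4->D
Step 2: C = 7, D = 3, total pairs = 10.
Step 3: tau = (C - D)/(n(n-1)/2) = (7 - 3)/10 = 0.400000.
Step 4: Exact two-sided p-value (enumerate n! = 120 permutations of y under H0): p = 0.483333.
Step 5: alpha = 0.05. fail to reject H0.

tau_b = 0.4000 (C=7, D=3), p = 0.483333, fail to reject H0.


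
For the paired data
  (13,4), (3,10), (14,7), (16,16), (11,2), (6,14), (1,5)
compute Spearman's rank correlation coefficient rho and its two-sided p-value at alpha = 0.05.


Step 1: Rank x and y separately (midranks; no ties here).
rank(x): 13->5, 3->2, 14->6, 16->7, 11->4, 6->3, 1->1
rank(y): 4->2, 10->5, 7->4, 16->7, 2->1, 14->6, 5->3
Step 2: d_i = R_x(i) - R_y(i); compute d_i^2.
  (5-2)^2=9, (2-5)^2=9, (6-4)^2=4, (7-7)^2=0, (4-1)^2=9, (3-6)^2=9, (1-3)^2=4
sum(d^2) = 44.
Step 3: rho = 1 - 6*44 / (7*(7^2 - 1)) = 1 - 264/336 = 0.214286.
Step 4: Under H0, t = rho * sqrt((n-2)/(1-rho^2)) = 0.4906 ~ t(5).
Step 5: Two-sided p-value from the t-distribution with 5 df = 0.644512.
Step 6: alpha = 0.05. fail to reject H0.

rho = 0.2143, p = 0.644512, fail to reject H0 at alpha = 0.05.


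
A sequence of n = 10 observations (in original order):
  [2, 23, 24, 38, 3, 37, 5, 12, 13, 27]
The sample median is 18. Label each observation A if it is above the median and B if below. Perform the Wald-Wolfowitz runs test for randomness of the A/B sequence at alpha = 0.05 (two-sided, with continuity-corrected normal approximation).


Step 1: Compute median = 18; label A = above, B = below.
Labels in order: BAAABABBBA  (n_A = 5, n_B = 5)
Step 2: Count runs R = 6.
Step 3: Under H0 (random ordering), E[R] = 2*n_A*n_B/(n_A+n_B) + 1 = 2*5*5/10 + 1 = 6.0000.
        Var[R] = 2*n_A*n_B*(2*n_A*n_B - n_A - n_B) / ((n_A+n_B)^2 * (n_A+n_B-1)) = 2000/900 = 2.2222.
        SD[R] = 1.4907.
Step 4: R = E[R], so z = 0 with no continuity correction.
Step 5: Two-sided p-value via normal approximation = 2*(1 - Phi(|z|)) = 1.000000.
Step 6: alpha = 0.05. fail to reject H0.

R = 6, z = 0.0000, p = 1.000000, fail to reject H0.


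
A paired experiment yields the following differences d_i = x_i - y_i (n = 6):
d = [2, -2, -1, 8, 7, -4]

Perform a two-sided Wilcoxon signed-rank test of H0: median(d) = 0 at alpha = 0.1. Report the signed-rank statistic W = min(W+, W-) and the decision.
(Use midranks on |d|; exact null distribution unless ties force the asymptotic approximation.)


Step 1: Drop any zero differences (none here) and take |d_i|.
|d| = [2, 2, 1, 8, 7, 4]
Step 2: Midrank |d_i| (ties get averaged ranks).
ranks: |2|->2.5, |2|->2.5, |1|->1, |8|->6, |7|->5, |4|->4
Step 3: Attach original signs; sum ranks with positive sign and with negative sign.
W+ = 2.5 + 6 + 5 = 13.5
W- = 2.5 + 1 + 4 = 7.5
(Check: W+ + W- = 21 should equal n(n+1)/2 = 21.)
Step 4: Test statistic W = min(W+, W-) = 7.5.
Step 5: Ties in |d|, so use the tie-corrected normal approximation.
        E[W] = n(n+1)/4 = 6*7/4 = 10.5.
        Tie groups: |d|=2 (t=2); sum(t^3 - t) = 6.
        Var[W] = n(n+1)(2n+1)/24 - sum(t^3-t)/48 = 546/24 - 6/48 = 22.625.
        z = (W - E[W]) / sqrt(Var[W]) = (7.5 - 10.5) / 4.7566 = -0.6307.
        Two-sided p = 2*Phi(z) = 0.528233.
Step 6: alpha = 0.1. fail to reject H0.

W+ = 13.5, W- = 7.5, W = min = 7.5, p = 0.528233, fail to reject H0.


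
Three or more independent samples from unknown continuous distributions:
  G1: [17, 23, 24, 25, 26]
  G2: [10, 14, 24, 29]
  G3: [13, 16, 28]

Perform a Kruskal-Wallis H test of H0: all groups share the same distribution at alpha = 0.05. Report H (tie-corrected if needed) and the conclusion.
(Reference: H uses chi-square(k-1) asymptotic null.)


Step 1: Combine all N = 12 observations and assign midranks.
sorted (value, group, rank): (10,G2,1), (13,G3,2), (14,G2,3), (16,G3,4), (17,G1,5), (23,G1,6), (24,G1,7.5), (24,G2,7.5), (25,G1,9), (26,G1,10), (28,G3,11), (29,G2,12)
Step 2: Sum ranks within each group.
R_1 = 37.5 (n_1 = 5)
R_2 = 23.5 (n_2 = 4)
R_3 = 17 (n_3 = 3)
Step 3: H = 12/(N(N+1)) * sum(R_i^2/n_i) - 3(N+1)
     = 12/(12*13) * (37.5^2/5 + 23.5^2/4 + 17^2/3) - 3*13
     = 0.076923 * 515.646 - 39
     = 0.665064.
Step 4: Ties present; correction factor C = 1 - 6/(12^3 - 12) = 0.996503. Corrected H = 0.665064 / 0.996503 = 0.667398.
Step 5: Under H0, H ~ chi^2(2); p-value = 0.716269.
Step 6: alpha = 0.05. fail to reject H0.

H = 0.6674, df = 2, p = 0.716269, fail to reject H0.


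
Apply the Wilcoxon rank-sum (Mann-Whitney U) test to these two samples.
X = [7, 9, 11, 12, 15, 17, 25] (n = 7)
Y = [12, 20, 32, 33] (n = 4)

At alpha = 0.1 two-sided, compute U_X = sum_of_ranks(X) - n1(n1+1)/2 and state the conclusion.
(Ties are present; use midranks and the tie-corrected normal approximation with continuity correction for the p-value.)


Step 1: Combine and sort all 11 observations; assign midranks.
sorted (value, group): (7,X), (9,X), (11,X), (12,X), (12,Y), (15,X), (17,X), (20,Y), (25,X), (32,Y), (33,Y)
ranks: 7->1, 9->2, 11->3, 12->4.5, 12->4.5, 15->6, 17->7, 20->8, 25->9, 32->10, 33->11
Step 2: Rank sum for X: R1 = 1 + 2 + 3 + 4.5 + 6 + 7 + 9 = 32.5.
Step 3: U_X = R1 - n1(n1+1)/2 = 32.5 - 7*8/2 = 32.5 - 28 = 4.5.
       U_Y = n1*n2 - U_X = 28 - 4.5 = 23.5.
Step 4: Ties are present, so use the tie-corrected normal approximation (with continuity correction) for the p-value.
Step 5: p-value = 0.088247; compare to alpha = 0.1. reject H0.

U_X = 4.5, p = 0.088247, reject H0 at alpha = 0.1.


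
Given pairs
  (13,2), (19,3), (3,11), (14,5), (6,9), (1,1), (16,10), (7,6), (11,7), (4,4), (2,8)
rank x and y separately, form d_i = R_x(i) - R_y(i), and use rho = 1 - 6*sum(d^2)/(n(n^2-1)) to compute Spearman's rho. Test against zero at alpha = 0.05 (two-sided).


Step 1: Rank x and y separately (midranks; no ties here).
rank(x): 13->8, 19->11, 3->3, 14->9, 6->5, 1->1, 16->10, 7->6, 11->7, 4->4, 2->2
rank(y): 2->2, 3->3, 11->11, 5->5, 9->9, 1->1, 10->10, 6->6, 7->7, 4->4, 8->8
Step 2: d_i = R_x(i) - R_y(i); compute d_i^2.
  (8-2)^2=36, (11-3)^2=64, (3-11)^2=64, (9-5)^2=16, (5-9)^2=16, (1-1)^2=0, (10-10)^2=0, (6-6)^2=0, (7-7)^2=0, (4-4)^2=0, (2-8)^2=36
sum(d^2) = 232.
Step 3: rho = 1 - 6*232 / (11*(11^2 - 1)) = 1 - 1392/1320 = -0.054545.
Step 4: Under H0, t = rho * sqrt((n-2)/(1-rho^2)) = -0.1639 ~ t(9).
Step 5: Two-sided p-value from the t-distribution with 9 df = 0.873447.
Step 6: alpha = 0.05. fail to reject H0.

rho = -0.0545, p = 0.873447, fail to reject H0 at alpha = 0.05.


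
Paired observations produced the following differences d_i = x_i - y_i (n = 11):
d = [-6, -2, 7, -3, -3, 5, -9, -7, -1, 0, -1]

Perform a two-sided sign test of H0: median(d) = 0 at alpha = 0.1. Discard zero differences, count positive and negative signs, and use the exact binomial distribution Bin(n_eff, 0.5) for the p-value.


Step 1: Discard zero differences. Original n = 11; n_eff = number of nonzero differences = 10.
Nonzero differences (with sign): -6, -2, +7, -3, -3, +5, -9, -7, -1, -1
Step 2: Count signs: positive = 2, negative = 8.
Step 3: Under H0: P(positive) = 0.5, so the number of positives S ~ Bin(10, 0.5).
Step 4: Two-sided exact p-value = sum of Bin(10,0.5) probabilities at or below the observed probability = 0.109375.
Step 5: alpha = 0.1. fail to reject H0.

n_eff = 10, pos = 2, neg = 8, p = 0.109375, fail to reject H0.


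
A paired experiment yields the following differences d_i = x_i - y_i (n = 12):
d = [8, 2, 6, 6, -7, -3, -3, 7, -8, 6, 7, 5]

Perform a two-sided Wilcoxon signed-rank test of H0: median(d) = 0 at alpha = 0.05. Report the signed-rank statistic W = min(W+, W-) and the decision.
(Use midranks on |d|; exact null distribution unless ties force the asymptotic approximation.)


Step 1: Drop any zero differences (none here) and take |d_i|.
|d| = [8, 2, 6, 6, 7, 3, 3, 7, 8, 6, 7, 5]
Step 2: Midrank |d_i| (ties get averaged ranks).
ranks: |8|->11.5, |2|->1, |6|->6, |6|->6, |7|->9, |3|->2.5, |3|->2.5, |7|->9, |8|->11.5, |6|->6, |7|->9, |5|->4
Step 3: Attach original signs; sum ranks with positive sign and with negative sign.
W+ = 11.5 + 1 + 6 + 6 + 9 + 6 + 9 + 4 = 52.5
W- = 9 + 2.5 + 2.5 + 11.5 = 25.5
(Check: W+ + W- = 78 should equal n(n+1)/2 = 78.)
Step 4: Test statistic W = min(W+, W-) = 25.5.
Step 5: Ties in |d|, so use the tie-corrected normal approximation.
        E[W] = n(n+1)/4 = 12*13/4 = 39.
        Tie groups: |d|=3 (t=2), |d|=6 (t=3), |d|=7 (t=3), |d|=8 (t=2); sum(t^3 - t) = 60.
        Var[W] = n(n+1)(2n+1)/24 - sum(t^3-t)/48 = 3900/24 - 60/48 = 161.25.
        z = (W - E[W]) / sqrt(Var[W]) = (25.5 - 39) / 12.6984 = -1.0631.
        Two-sided p = 2*Phi(z) = 0.287726.
Step 6: alpha = 0.05. fail to reject H0.

W+ = 52.5, W- = 25.5, W = min = 25.5, p = 0.287726, fail to reject H0.


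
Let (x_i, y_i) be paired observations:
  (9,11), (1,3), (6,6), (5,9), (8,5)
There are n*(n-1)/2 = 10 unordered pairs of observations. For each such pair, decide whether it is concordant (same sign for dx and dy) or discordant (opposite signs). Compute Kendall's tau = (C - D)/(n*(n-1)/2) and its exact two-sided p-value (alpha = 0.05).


Step 1: Enumerate the 10 unordered pairs (i,j) with i<j and classify each by sign(x_j-x_i) * sign(y_j-y_i).
  (1,2):dx=-8,dy=-8->C; (1,3):dx=-3,dy=-5->C; (1,4):dx=-4,dy=-2->C; (1,5):dx=-1,dy=-6->C
  (2,3):dx=+5,dy=+3->C; (2,4):dx=+4,dy=+6->C; (2,5):dx=+7,dy=+2->C; (3,4):dx=-1,dy=+3->D
  (3,5):dx=+2,dy=-1->D; (4,5):dx=+3,dy=-4->D
Step 2: C = 7, D = 3, total pairs = 10.
Step 3: tau = (C - D)/(n(n-1)/2) = (7 - 3)/10 = 0.400000.
Step 4: Exact two-sided p-value (enumerate n! = 120 permutations of y under H0): p = 0.483333.
Step 5: alpha = 0.05. fail to reject H0.

tau_b = 0.4000 (C=7, D=3), p = 0.483333, fail to reject H0.


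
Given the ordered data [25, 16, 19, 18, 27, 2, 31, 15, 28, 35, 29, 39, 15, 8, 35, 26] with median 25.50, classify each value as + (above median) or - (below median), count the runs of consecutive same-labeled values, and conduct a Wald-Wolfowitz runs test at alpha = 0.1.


Step 1: Compute median = 25.50; label A = above, B = below.
Labels in order: BBBBABABAAAABBAA  (n_A = 8, n_B = 8)
Step 2: Count runs R = 8.
Step 3: Under H0 (random ordering), E[R] = 2*n_A*n_B/(n_A+n_B) + 1 = 2*8*8/16 + 1 = 9.0000.
        Var[R] = 2*n_A*n_B*(2*n_A*n_B - n_A - n_B) / ((n_A+n_B)^2 * (n_A+n_B-1)) = 14336/3840 = 3.7333.
        SD[R] = 1.9322.
Step 4: Continuity-corrected z = (R + 0.5 - E[R]) / SD[R] = (8 + 0.5 - 9.0000) / 1.9322 = -0.2588.
Step 5: Two-sided p-value via normal approximation = 2*(1 - Phi(|z|)) = 0.795809.
Step 6: alpha = 0.1. fail to reject H0.

R = 8, z = -0.2588, p = 0.795809, fail to reject H0.


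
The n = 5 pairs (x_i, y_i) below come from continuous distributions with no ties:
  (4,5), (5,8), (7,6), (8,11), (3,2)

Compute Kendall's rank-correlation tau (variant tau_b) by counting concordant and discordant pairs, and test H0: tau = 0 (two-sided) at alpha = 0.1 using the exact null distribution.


Step 1: Enumerate the 10 unordered pairs (i,j) with i<j and classify each by sign(x_j-x_i) * sign(y_j-y_i).
  (1,2):dx=+1,dy=+3->C; (1,3):dx=+3,dy=+1->C; (1,4):dx=+4,dy=+6->C; (1,5):dx=-1,dy=-3->C
  (2,3):dx=+2,dy=-2->D; (2,4):dx=+3,dy=+3->C; (2,5):dx=-2,dy=-6->C; (3,4):dx=+1,dy=+5->C
  (3,5):dx=-4,dy=-4->C; (4,5):dx=-5,dy=-9->C
Step 2: C = 9, D = 1, total pairs = 10.
Step 3: tau = (C - D)/(n(n-1)/2) = (9 - 1)/10 = 0.800000.
Step 4: Exact two-sided p-value (enumerate n! = 120 permutations of y under H0): p = 0.083333.
Step 5: alpha = 0.1. reject H0.

tau_b = 0.8000 (C=9, D=1), p = 0.083333, reject H0.


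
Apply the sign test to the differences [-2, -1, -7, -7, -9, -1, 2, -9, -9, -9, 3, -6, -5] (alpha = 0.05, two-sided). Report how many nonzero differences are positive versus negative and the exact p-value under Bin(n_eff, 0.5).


Step 1: Discard zero differences. Original n = 13; n_eff = number of nonzero differences = 13.
Nonzero differences (with sign): -2, -1, -7, -7, -9, -1, +2, -9, -9, -9, +3, -6, -5
Step 2: Count signs: positive = 2, negative = 11.
Step 3: Under H0: P(positive) = 0.5, so the number of positives S ~ Bin(13, 0.5).
Step 4: Two-sided exact p-value = sum of Bin(13,0.5) probabilities at or below the observed probability = 0.022461.
Step 5: alpha = 0.05. reject H0.

n_eff = 13, pos = 2, neg = 11, p = 0.022461, reject H0.


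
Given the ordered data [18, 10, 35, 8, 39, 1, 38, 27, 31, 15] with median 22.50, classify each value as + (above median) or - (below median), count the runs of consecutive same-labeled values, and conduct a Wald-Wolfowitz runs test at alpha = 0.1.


Step 1: Compute median = 22.50; label A = above, B = below.
Labels in order: BBABABAAAB  (n_A = 5, n_B = 5)
Step 2: Count runs R = 7.
Step 3: Under H0 (random ordering), E[R] = 2*n_A*n_B/(n_A+n_B) + 1 = 2*5*5/10 + 1 = 6.0000.
        Var[R] = 2*n_A*n_B*(2*n_A*n_B - n_A - n_B) / ((n_A+n_B)^2 * (n_A+n_B-1)) = 2000/900 = 2.2222.
        SD[R] = 1.4907.
Step 4: Continuity-corrected z = (R - 0.5 - E[R]) / SD[R] = (7 - 0.5 - 6.0000) / 1.4907 = 0.3354.
Step 5: Two-sided p-value via normal approximation = 2*(1 - Phi(|z|)) = 0.737316.
Step 6: alpha = 0.1. fail to reject H0.

R = 7, z = 0.3354, p = 0.737316, fail to reject H0.


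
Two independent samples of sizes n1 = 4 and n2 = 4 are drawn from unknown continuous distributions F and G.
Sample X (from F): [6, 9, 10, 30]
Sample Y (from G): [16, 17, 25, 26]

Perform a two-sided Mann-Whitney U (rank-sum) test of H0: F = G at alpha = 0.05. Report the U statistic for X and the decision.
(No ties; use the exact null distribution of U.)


Step 1: Combine and sort all 8 observations; assign midranks.
sorted (value, group): (6,X), (9,X), (10,X), (16,Y), (17,Y), (25,Y), (26,Y), (30,X)
ranks: 6->1, 9->2, 10->3, 16->4, 17->5, 25->6, 26->7, 30->8
Step 2: Rank sum for X: R1 = 1 + 2 + 3 + 8 = 14.
Step 3: U_X = R1 - n1(n1+1)/2 = 14 - 4*5/2 = 14 - 10 = 4.
       U_Y = n1*n2 - U_X = 16 - 4 = 12.
Step 4: No ties, so the exact null distribution of U (based on enumerating the C(8,4) = 70 equally likely rank assignments) gives the two-sided p-value.
Step 5: p-value = 0.342857; compare to alpha = 0.05. fail to reject H0.

U_X = 4, p = 0.342857, fail to reject H0 at alpha = 0.05.


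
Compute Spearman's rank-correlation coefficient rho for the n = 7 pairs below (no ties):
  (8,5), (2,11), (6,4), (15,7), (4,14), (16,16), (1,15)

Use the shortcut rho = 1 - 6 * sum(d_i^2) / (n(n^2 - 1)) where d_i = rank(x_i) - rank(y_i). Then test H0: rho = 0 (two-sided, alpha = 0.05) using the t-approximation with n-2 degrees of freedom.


Step 1: Rank x and y separately (midranks; no ties here).
rank(x): 8->5, 2->2, 6->4, 15->6, 4->3, 16->7, 1->1
rank(y): 5->2, 11->4, 4->1, 7->3, 14->5, 16->7, 15->6
Step 2: d_i = R_x(i) - R_y(i); compute d_i^2.
  (5-2)^2=9, (2-4)^2=4, (4-1)^2=9, (6-3)^2=9, (3-5)^2=4, (7-7)^2=0, (1-6)^2=25
sum(d^2) = 60.
Step 3: rho = 1 - 6*60 / (7*(7^2 - 1)) = 1 - 360/336 = -0.071429.
Step 4: Under H0, t = rho * sqrt((n-2)/(1-rho^2)) = -0.1601 ~ t(5).
Step 5: Two-sided p-value from the t-distribution with 5 df = 0.879048.
Step 6: alpha = 0.05. fail to reject H0.

rho = -0.0714, p = 0.879048, fail to reject H0 at alpha = 0.05.


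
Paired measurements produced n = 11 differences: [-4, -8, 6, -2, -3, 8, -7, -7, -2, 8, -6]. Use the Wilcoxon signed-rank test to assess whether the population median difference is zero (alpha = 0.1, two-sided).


Step 1: Drop any zero differences (none here) and take |d_i|.
|d| = [4, 8, 6, 2, 3, 8, 7, 7, 2, 8, 6]
Step 2: Midrank |d_i| (ties get averaged ranks).
ranks: |4|->4, |8|->10, |6|->5.5, |2|->1.5, |3|->3, |8|->10, |7|->7.5, |7|->7.5, |2|->1.5, |8|->10, |6|->5.5
Step 3: Attach original signs; sum ranks with positive sign and with negative sign.
W+ = 5.5 + 10 + 10 = 25.5
W- = 4 + 10 + 1.5 + 3 + 7.5 + 7.5 + 1.5 + 5.5 = 40.5
(Check: W+ + W- = 66 should equal n(n+1)/2 = 66.)
Step 4: Test statistic W = min(W+, W-) = 25.5.
Step 5: Ties in |d|, so use the tie-corrected normal approximation.
        E[W] = n(n+1)/4 = 11*12/4 = 33.
        Tie groups: |d|=2 (t=2), |d|=6 (t=2), |d|=7 (t=2), |d|=8 (t=3); sum(t^3 - t) = 42.
        Var[W] = n(n+1)(2n+1)/24 - sum(t^3-t)/48 = 3036/24 - 42/48 = 125.625.
        z = (W - E[W]) / sqrt(Var[W]) = (25.5 - 33) / 11.2083 = -0.6691.
        Two-sided p = 2*Phi(z) = 0.503400.
Step 6: alpha = 0.1. fail to reject H0.

W+ = 25.5, W- = 40.5, W = min = 25.5, p = 0.503400, fail to reject H0.


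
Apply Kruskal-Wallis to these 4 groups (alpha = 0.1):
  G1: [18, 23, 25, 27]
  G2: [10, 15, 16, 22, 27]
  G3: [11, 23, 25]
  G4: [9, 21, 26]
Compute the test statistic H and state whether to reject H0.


Step 1: Combine all N = 15 observations and assign midranks.
sorted (value, group, rank): (9,G4,1), (10,G2,2), (11,G3,3), (15,G2,4), (16,G2,5), (18,G1,6), (21,G4,7), (22,G2,8), (23,G1,9.5), (23,G3,9.5), (25,G1,11.5), (25,G3,11.5), (26,G4,13), (27,G1,14.5), (27,G2,14.5)
Step 2: Sum ranks within each group.
R_1 = 41.5 (n_1 = 4)
R_2 = 33.5 (n_2 = 5)
R_3 = 24 (n_3 = 3)
R_4 = 21 (n_4 = 3)
Step 3: H = 12/(N(N+1)) * sum(R_i^2/n_i) - 3(N+1)
     = 12/(15*16) * (41.5^2/4 + 33.5^2/5 + 24^2/3 + 21^2/3) - 3*16
     = 0.050000 * 994.013 - 48
     = 1.700625.
Step 4: Ties present; correction factor C = 1 - 18/(15^3 - 15) = 0.994643. Corrected H = 1.700625 / 0.994643 = 1.709785.
Step 5: Under H0, H ~ chi^2(3); p-value = 0.634761.
Step 6: alpha = 0.1. fail to reject H0.

H = 1.7098, df = 3, p = 0.634761, fail to reject H0.


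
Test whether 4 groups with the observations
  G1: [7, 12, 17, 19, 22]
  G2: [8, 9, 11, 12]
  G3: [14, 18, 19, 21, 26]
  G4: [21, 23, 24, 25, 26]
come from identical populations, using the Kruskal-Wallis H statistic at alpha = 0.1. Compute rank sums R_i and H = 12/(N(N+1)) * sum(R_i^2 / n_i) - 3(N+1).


Step 1: Combine all N = 19 observations and assign midranks.
sorted (value, group, rank): (7,G1,1), (8,G2,2), (9,G2,3), (11,G2,4), (12,G1,5.5), (12,G2,5.5), (14,G3,7), (17,G1,8), (18,G3,9), (19,G1,10.5), (19,G3,10.5), (21,G3,12.5), (21,G4,12.5), (22,G1,14), (23,G4,15), (24,G4,16), (25,G4,17), (26,G3,18.5), (26,G4,18.5)
Step 2: Sum ranks within each group.
R_1 = 39 (n_1 = 5)
R_2 = 14.5 (n_2 = 4)
R_3 = 57.5 (n_3 = 5)
R_4 = 79 (n_4 = 5)
Step 3: H = 12/(N(N+1)) * sum(R_i^2/n_i) - 3(N+1)
     = 12/(19*20) * (39^2/5 + 14.5^2/4 + 57.5^2/5 + 79^2/5) - 3*20
     = 0.031579 * 2266.21 - 60
     = 11.564605.
Step 4: Ties present; correction factor C = 1 - 24/(19^3 - 19) = 0.996491. Corrected H = 11.564605 / 0.996491 = 11.605326.
Step 5: Under H0, H ~ chi^2(3); p-value = 0.008865.
Step 6: alpha = 0.1. reject H0.

H = 11.6053, df = 3, p = 0.008865, reject H0.


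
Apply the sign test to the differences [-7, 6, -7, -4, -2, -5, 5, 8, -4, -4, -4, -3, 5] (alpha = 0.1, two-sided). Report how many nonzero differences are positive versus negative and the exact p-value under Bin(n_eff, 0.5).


Step 1: Discard zero differences. Original n = 13; n_eff = number of nonzero differences = 13.
Nonzero differences (with sign): -7, +6, -7, -4, -2, -5, +5, +8, -4, -4, -4, -3, +5
Step 2: Count signs: positive = 4, negative = 9.
Step 3: Under H0: P(positive) = 0.5, so the number of positives S ~ Bin(13, 0.5).
Step 4: Two-sided exact p-value = sum of Bin(13,0.5) probabilities at or below the observed probability = 0.266846.
Step 5: alpha = 0.1. fail to reject H0.

n_eff = 13, pos = 4, neg = 9, p = 0.266846, fail to reject H0.


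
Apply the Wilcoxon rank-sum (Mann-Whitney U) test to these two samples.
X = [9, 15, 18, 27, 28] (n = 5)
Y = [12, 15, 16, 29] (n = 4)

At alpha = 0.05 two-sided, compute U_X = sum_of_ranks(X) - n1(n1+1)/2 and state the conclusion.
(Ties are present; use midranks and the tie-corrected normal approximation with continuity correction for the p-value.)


Step 1: Combine and sort all 9 observations; assign midranks.
sorted (value, group): (9,X), (12,Y), (15,X), (15,Y), (16,Y), (18,X), (27,X), (28,X), (29,Y)
ranks: 9->1, 12->2, 15->3.5, 15->3.5, 16->5, 18->6, 27->7, 28->8, 29->9
Step 2: Rank sum for X: R1 = 1 + 3.5 + 6 + 7 + 8 = 25.5.
Step 3: U_X = R1 - n1(n1+1)/2 = 25.5 - 5*6/2 = 25.5 - 15 = 10.5.
       U_Y = n1*n2 - U_X = 20 - 10.5 = 9.5.
Step 4: Ties are present, so use the tie-corrected normal approximation (with continuity correction) for the p-value.
Step 5: p-value = 1.000000; compare to alpha = 0.05. fail to reject H0.

U_X = 10.5, p = 1.000000, fail to reject H0 at alpha = 0.05.


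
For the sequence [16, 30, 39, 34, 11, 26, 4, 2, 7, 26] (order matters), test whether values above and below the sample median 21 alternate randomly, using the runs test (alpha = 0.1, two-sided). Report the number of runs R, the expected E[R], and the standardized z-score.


Step 1: Compute median = 21; label A = above, B = below.
Labels in order: BAAABABBBA  (n_A = 5, n_B = 5)
Step 2: Count runs R = 6.
Step 3: Under H0 (random ordering), E[R] = 2*n_A*n_B/(n_A+n_B) + 1 = 2*5*5/10 + 1 = 6.0000.
        Var[R] = 2*n_A*n_B*(2*n_A*n_B - n_A - n_B) / ((n_A+n_B)^2 * (n_A+n_B-1)) = 2000/900 = 2.2222.
        SD[R] = 1.4907.
Step 4: R = E[R], so z = 0 with no continuity correction.
Step 5: Two-sided p-value via normal approximation = 2*(1 - Phi(|z|)) = 1.000000.
Step 6: alpha = 0.1. fail to reject H0.

R = 6, z = 0.0000, p = 1.000000, fail to reject H0.


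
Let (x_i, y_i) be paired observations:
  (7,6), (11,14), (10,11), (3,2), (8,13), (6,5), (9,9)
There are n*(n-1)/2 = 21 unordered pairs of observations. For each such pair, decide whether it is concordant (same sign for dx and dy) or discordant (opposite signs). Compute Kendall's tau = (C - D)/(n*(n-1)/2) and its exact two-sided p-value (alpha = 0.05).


Step 1: Enumerate the 21 unordered pairs (i,j) with i<j and classify each by sign(x_j-x_i) * sign(y_j-y_i).
  (1,2):dx=+4,dy=+8->C; (1,3):dx=+3,dy=+5->C; (1,4):dx=-4,dy=-4->C; (1,5):dx=+1,dy=+7->C
  (1,6):dx=-1,dy=-1->C; (1,7):dx=+2,dy=+3->C; (2,3):dx=-1,dy=-3->C; (2,4):dx=-8,dy=-12->C
  (2,5):dx=-3,dy=-1->C; (2,6):dx=-5,dy=-9->C; (2,7):dx=-2,dy=-5->C; (3,4):dx=-7,dy=-9->C
  (3,5):dx=-2,dy=+2->D; (3,6):dx=-4,dy=-6->C; (3,7):dx=-1,dy=-2->C; (4,5):dx=+5,dy=+11->C
  (4,6):dx=+3,dy=+3->C; (4,7):dx=+6,dy=+7->C; (5,6):dx=-2,dy=-8->C; (5,7):dx=+1,dy=-4->D
  (6,7):dx=+3,dy=+4->C
Step 2: C = 19, D = 2, total pairs = 21.
Step 3: tau = (C - D)/(n(n-1)/2) = (19 - 2)/21 = 0.809524.
Step 4: Exact two-sided p-value (enumerate n! = 5040 permutations of y under H0): p = 0.010714.
Step 5: alpha = 0.05. reject H0.

tau_b = 0.8095 (C=19, D=2), p = 0.010714, reject H0.


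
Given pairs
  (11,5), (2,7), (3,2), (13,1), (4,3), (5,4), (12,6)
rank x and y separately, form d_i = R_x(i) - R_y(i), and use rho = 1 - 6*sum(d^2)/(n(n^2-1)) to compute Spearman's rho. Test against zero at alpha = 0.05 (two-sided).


Step 1: Rank x and y separately (midranks; no ties here).
rank(x): 11->5, 2->1, 3->2, 13->7, 4->3, 5->4, 12->6
rank(y): 5->5, 7->7, 2->2, 1->1, 3->3, 4->4, 6->6
Step 2: d_i = R_x(i) - R_y(i); compute d_i^2.
  (5-5)^2=0, (1-7)^2=36, (2-2)^2=0, (7-1)^2=36, (3-3)^2=0, (4-4)^2=0, (6-6)^2=0
sum(d^2) = 72.
Step 3: rho = 1 - 6*72 / (7*(7^2 - 1)) = 1 - 432/336 = -0.285714.
Step 4: Under H0, t = rho * sqrt((n-2)/(1-rho^2)) = -0.6667 ~ t(5).
Step 5: Two-sided p-value from the t-distribution with 5 df = 0.534509.
Step 6: alpha = 0.05. fail to reject H0.

rho = -0.2857, p = 0.534509, fail to reject H0 at alpha = 0.05.


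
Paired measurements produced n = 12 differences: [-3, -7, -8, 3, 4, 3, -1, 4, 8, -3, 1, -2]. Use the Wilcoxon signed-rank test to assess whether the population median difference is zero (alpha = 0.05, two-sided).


Step 1: Drop any zero differences (none here) and take |d_i|.
|d| = [3, 7, 8, 3, 4, 3, 1, 4, 8, 3, 1, 2]
Step 2: Midrank |d_i| (ties get averaged ranks).
ranks: |3|->5.5, |7|->10, |8|->11.5, |3|->5.5, |4|->8.5, |3|->5.5, |1|->1.5, |4|->8.5, |8|->11.5, |3|->5.5, |1|->1.5, |2|->3
Step 3: Attach original signs; sum ranks with positive sign and with negative sign.
W+ = 5.5 + 8.5 + 5.5 + 8.5 + 11.5 + 1.5 = 41
W- = 5.5 + 10 + 11.5 + 1.5 + 5.5 + 3 = 37
(Check: W+ + W- = 78 should equal n(n+1)/2 = 78.)
Step 4: Test statistic W = min(W+, W-) = 37.
Step 5: Ties in |d|, so use the tie-corrected normal approximation.
        E[W] = n(n+1)/4 = 12*13/4 = 39.
        Tie groups: |d|=1 (t=2), |d|=3 (t=4), |d|=4 (t=2), |d|=8 (t=2); sum(t^3 - t) = 78.
        Var[W] = n(n+1)(2n+1)/24 - sum(t^3-t)/48 = 3900/24 - 78/48 = 160.875.
        z = (W - E[W]) / sqrt(Var[W]) = (37 - 39) / 12.6837 = -0.1577.
        Two-sided p = 2*Phi(z) = 0.874706.
Step 6: alpha = 0.05. fail to reject H0.

W+ = 41, W- = 37, W = min = 37, p = 0.874706, fail to reject H0.


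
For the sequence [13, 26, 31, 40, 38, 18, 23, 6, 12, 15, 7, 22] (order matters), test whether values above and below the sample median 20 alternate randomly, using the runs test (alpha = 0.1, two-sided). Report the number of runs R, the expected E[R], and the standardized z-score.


Step 1: Compute median = 20; label A = above, B = below.
Labels in order: BAAAABABBBBA  (n_A = 6, n_B = 6)
Step 2: Count runs R = 6.
Step 3: Under H0 (random ordering), E[R] = 2*n_A*n_B/(n_A+n_B) + 1 = 2*6*6/12 + 1 = 7.0000.
        Var[R] = 2*n_A*n_B*(2*n_A*n_B - n_A - n_B) / ((n_A+n_B)^2 * (n_A+n_B-1)) = 4320/1584 = 2.7273.
        SD[R] = 1.6514.
Step 4: Continuity-corrected z = (R + 0.5 - E[R]) / SD[R] = (6 + 0.5 - 7.0000) / 1.6514 = -0.3028.
Step 5: Two-sided p-value via normal approximation = 2*(1 - Phi(|z|)) = 0.762069.
Step 6: alpha = 0.1. fail to reject H0.

R = 6, z = -0.3028, p = 0.762069, fail to reject H0.


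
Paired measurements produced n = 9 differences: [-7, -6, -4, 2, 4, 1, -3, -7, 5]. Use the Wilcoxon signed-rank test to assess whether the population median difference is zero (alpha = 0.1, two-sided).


Step 1: Drop any zero differences (none here) and take |d_i|.
|d| = [7, 6, 4, 2, 4, 1, 3, 7, 5]
Step 2: Midrank |d_i| (ties get averaged ranks).
ranks: |7|->8.5, |6|->7, |4|->4.5, |2|->2, |4|->4.5, |1|->1, |3|->3, |7|->8.5, |5|->6
Step 3: Attach original signs; sum ranks with positive sign and with negative sign.
W+ = 2 + 4.5 + 1 + 6 = 13.5
W- = 8.5 + 7 + 4.5 + 3 + 8.5 = 31.5
(Check: W+ + W- = 45 should equal n(n+1)/2 = 45.)
Step 4: Test statistic W = min(W+, W-) = 13.5.
Step 5: Ties in |d|, so use the tie-corrected normal approximation.
        E[W] = n(n+1)/4 = 9*10/4 = 22.5.
        Tie groups: |d|=4 (t=2), |d|=7 (t=2); sum(t^3 - t) = 12.
        Var[W] = n(n+1)(2n+1)/24 - sum(t^3-t)/48 = 1710/24 - 12/48 = 71.
        z = (W - E[W]) / sqrt(Var[W]) = (13.5 - 22.5) / 8.4261 = -1.0681.
        Two-sided p = 2*Phi(z) = 0.285474.
Step 6: alpha = 0.1. fail to reject H0.

W+ = 13.5, W- = 31.5, W = min = 13.5, p = 0.285474, fail to reject H0.


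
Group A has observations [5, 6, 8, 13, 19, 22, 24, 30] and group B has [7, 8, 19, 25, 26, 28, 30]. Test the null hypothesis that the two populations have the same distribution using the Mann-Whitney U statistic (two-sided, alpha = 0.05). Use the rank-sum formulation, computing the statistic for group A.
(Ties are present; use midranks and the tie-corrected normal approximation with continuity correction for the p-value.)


Step 1: Combine and sort all 15 observations; assign midranks.
sorted (value, group): (5,X), (6,X), (7,Y), (8,X), (8,Y), (13,X), (19,X), (19,Y), (22,X), (24,X), (25,Y), (26,Y), (28,Y), (30,X), (30,Y)
ranks: 5->1, 6->2, 7->3, 8->4.5, 8->4.5, 13->6, 19->7.5, 19->7.5, 22->9, 24->10, 25->11, 26->12, 28->13, 30->14.5, 30->14.5
Step 2: Rank sum for X: R1 = 1 + 2 + 4.5 + 6 + 7.5 + 9 + 10 + 14.5 = 54.5.
Step 3: U_X = R1 - n1(n1+1)/2 = 54.5 - 8*9/2 = 54.5 - 36 = 18.5.
       U_Y = n1*n2 - U_X = 56 - 18.5 = 37.5.
Step 4: Ties are present, so use the tie-corrected normal approximation (with continuity correction) for the p-value.
Step 5: p-value = 0.296324; compare to alpha = 0.05. fail to reject H0.

U_X = 18.5, p = 0.296324, fail to reject H0 at alpha = 0.05.


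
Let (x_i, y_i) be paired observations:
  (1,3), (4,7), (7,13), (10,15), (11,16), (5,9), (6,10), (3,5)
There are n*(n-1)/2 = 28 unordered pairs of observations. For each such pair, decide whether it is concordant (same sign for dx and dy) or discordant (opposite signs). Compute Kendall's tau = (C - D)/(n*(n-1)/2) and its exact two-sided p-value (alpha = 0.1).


Step 1: Enumerate the 28 unordered pairs (i,j) with i<j and classify each by sign(x_j-x_i) * sign(y_j-y_i).
  (1,2):dx=+3,dy=+4->C; (1,3):dx=+6,dy=+10->C; (1,4):dx=+9,dy=+12->C; (1,5):dx=+10,dy=+13->C
  (1,6):dx=+4,dy=+6->C; (1,7):dx=+5,dy=+7->C; (1,8):dx=+2,dy=+2->C; (2,3):dx=+3,dy=+6->C
  (2,4):dx=+6,dy=+8->C; (2,5):dx=+7,dy=+9->C; (2,6):dx=+1,dy=+2->C; (2,7):dx=+2,dy=+3->C
  (2,8):dx=-1,dy=-2->C; (3,4):dx=+3,dy=+2->C; (3,5):dx=+4,dy=+3->C; (3,6):dx=-2,dy=-4->C
  (3,7):dx=-1,dy=-3->C; (3,8):dx=-4,dy=-8->C; (4,5):dx=+1,dy=+1->C; (4,6):dx=-5,dy=-6->C
  (4,7):dx=-4,dy=-5->C; (4,8):dx=-7,dy=-10->C; (5,6):dx=-6,dy=-7->C; (5,7):dx=-5,dy=-6->C
  (5,8):dx=-8,dy=-11->C; (6,7):dx=+1,dy=+1->C; (6,8):dx=-2,dy=-4->C; (7,8):dx=-3,dy=-5->C
Step 2: C = 28, D = 0, total pairs = 28.
Step 3: tau = (C - D)/(n(n-1)/2) = (28 - 0)/28 = 1.000000.
Step 4: Exact two-sided p-value (enumerate n! = 40320 permutations of y under H0): p = 0.000050.
Step 5: alpha = 0.1. reject H0.

tau_b = 1.0000 (C=28, D=0), p = 0.000050, reject H0.


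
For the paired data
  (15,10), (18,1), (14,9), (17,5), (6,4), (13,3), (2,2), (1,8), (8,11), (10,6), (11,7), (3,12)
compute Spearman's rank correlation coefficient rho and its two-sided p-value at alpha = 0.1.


Step 1: Rank x and y separately (midranks; no ties here).
rank(x): 15->10, 18->12, 14->9, 17->11, 6->4, 13->8, 2->2, 1->1, 8->5, 10->6, 11->7, 3->3
rank(y): 10->10, 1->1, 9->9, 5->5, 4->4, 3->3, 2->2, 8->8, 11->11, 6->6, 7->7, 12->12
Step 2: d_i = R_x(i) - R_y(i); compute d_i^2.
  (10-10)^2=0, (12-1)^2=121, (9-9)^2=0, (11-5)^2=36, (4-4)^2=0, (8-3)^2=25, (2-2)^2=0, (1-8)^2=49, (5-11)^2=36, (6-6)^2=0, (7-7)^2=0, (3-12)^2=81
sum(d^2) = 348.
Step 3: rho = 1 - 6*348 / (12*(12^2 - 1)) = 1 - 2088/1716 = -0.216783.
Step 4: Under H0, t = rho * sqrt((n-2)/(1-rho^2)) = -0.7022 ~ t(10).
Step 5: Two-sided p-value from the t-distribution with 10 df = 0.498556.
Step 6: alpha = 0.1. fail to reject H0.

rho = -0.2168, p = 0.498556, fail to reject H0 at alpha = 0.1.


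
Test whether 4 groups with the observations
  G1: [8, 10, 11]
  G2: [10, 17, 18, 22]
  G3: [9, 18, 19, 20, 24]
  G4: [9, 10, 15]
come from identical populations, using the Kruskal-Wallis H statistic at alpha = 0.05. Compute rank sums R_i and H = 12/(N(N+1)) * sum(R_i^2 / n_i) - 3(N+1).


Step 1: Combine all N = 15 observations and assign midranks.
sorted (value, group, rank): (8,G1,1), (9,G3,2.5), (9,G4,2.5), (10,G1,5), (10,G2,5), (10,G4,5), (11,G1,7), (15,G4,8), (17,G2,9), (18,G2,10.5), (18,G3,10.5), (19,G3,12), (20,G3,13), (22,G2,14), (24,G3,15)
Step 2: Sum ranks within each group.
R_1 = 13 (n_1 = 3)
R_2 = 38.5 (n_2 = 4)
R_3 = 53 (n_3 = 5)
R_4 = 15.5 (n_4 = 3)
Step 3: H = 12/(N(N+1)) * sum(R_i^2/n_i) - 3(N+1)
     = 12/(15*16) * (13^2/3 + 38.5^2/4 + 53^2/5 + 15.5^2/3) - 3*16
     = 0.050000 * 1068.78 - 48
     = 5.438958.
Step 4: Ties present; correction factor C = 1 - 36/(15^3 - 15) = 0.989286. Corrected H = 5.438958 / 0.989286 = 5.497864.
Step 5: Under H0, H ~ chi^2(3); p-value = 0.138766.
Step 6: alpha = 0.05. fail to reject H0.

H = 5.4979, df = 3, p = 0.138766, fail to reject H0.


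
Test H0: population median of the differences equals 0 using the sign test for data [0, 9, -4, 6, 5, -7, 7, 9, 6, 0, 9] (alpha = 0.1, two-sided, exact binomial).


Step 1: Discard zero differences. Original n = 11; n_eff = number of nonzero differences = 9.
Nonzero differences (with sign): +9, -4, +6, +5, -7, +7, +9, +6, +9
Step 2: Count signs: positive = 7, negative = 2.
Step 3: Under H0: P(positive) = 0.5, so the number of positives S ~ Bin(9, 0.5).
Step 4: Two-sided exact p-value = sum of Bin(9,0.5) probabilities at or below the observed probability = 0.179688.
Step 5: alpha = 0.1. fail to reject H0.

n_eff = 9, pos = 7, neg = 2, p = 0.179688, fail to reject H0.


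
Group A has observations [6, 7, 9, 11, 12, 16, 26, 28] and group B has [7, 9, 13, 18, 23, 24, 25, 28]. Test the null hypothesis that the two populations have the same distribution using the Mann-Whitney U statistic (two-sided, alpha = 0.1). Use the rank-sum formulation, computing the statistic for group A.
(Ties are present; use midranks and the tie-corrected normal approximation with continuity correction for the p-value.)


Step 1: Combine and sort all 16 observations; assign midranks.
sorted (value, group): (6,X), (7,X), (7,Y), (9,X), (9,Y), (11,X), (12,X), (13,Y), (16,X), (18,Y), (23,Y), (24,Y), (25,Y), (26,X), (28,X), (28,Y)
ranks: 6->1, 7->2.5, 7->2.5, 9->4.5, 9->4.5, 11->6, 12->7, 13->8, 16->9, 18->10, 23->11, 24->12, 25->13, 26->14, 28->15.5, 28->15.5
Step 2: Rank sum for X: R1 = 1 + 2.5 + 4.5 + 6 + 7 + 9 + 14 + 15.5 = 59.5.
Step 3: U_X = R1 - n1(n1+1)/2 = 59.5 - 8*9/2 = 59.5 - 36 = 23.5.
       U_Y = n1*n2 - U_X = 64 - 23.5 = 40.5.
Step 4: Ties are present, so use the tie-corrected normal approximation (with continuity correction) for the p-value.
Step 5: p-value = 0.399773; compare to alpha = 0.1. fail to reject H0.

U_X = 23.5, p = 0.399773, fail to reject H0 at alpha = 0.1.


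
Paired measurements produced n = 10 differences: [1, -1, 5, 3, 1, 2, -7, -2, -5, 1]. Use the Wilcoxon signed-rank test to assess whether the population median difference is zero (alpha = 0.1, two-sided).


Step 1: Drop any zero differences (none here) and take |d_i|.
|d| = [1, 1, 5, 3, 1, 2, 7, 2, 5, 1]
Step 2: Midrank |d_i| (ties get averaged ranks).
ranks: |1|->2.5, |1|->2.5, |5|->8.5, |3|->7, |1|->2.5, |2|->5.5, |7|->10, |2|->5.5, |5|->8.5, |1|->2.5
Step 3: Attach original signs; sum ranks with positive sign and with negative sign.
W+ = 2.5 + 8.5 + 7 + 2.5 + 5.5 + 2.5 = 28.5
W- = 2.5 + 10 + 5.5 + 8.5 = 26.5
(Check: W+ + W- = 55 should equal n(n+1)/2 = 55.)
Step 4: Test statistic W = min(W+, W-) = 26.5.
Step 5: Ties in |d|, so use the tie-corrected normal approximation.
        E[W] = n(n+1)/4 = 10*11/4 = 27.5.
        Tie groups: |d|=1 (t=4), |d|=2 (t=2), |d|=5 (t=2); sum(t^3 - t) = 72.
        Var[W] = n(n+1)(2n+1)/24 - sum(t^3-t)/48 = 2310/24 - 72/48 = 94.75.
        z = (W - E[W]) / sqrt(Var[W]) = (26.5 - 27.5) / 9.7340 = -0.1027.
        Two-sided p = 2*Phi(z) = 0.918175.
Step 6: alpha = 0.1. fail to reject H0.

W+ = 28.5, W- = 26.5, W = min = 26.5, p = 0.918175, fail to reject H0.


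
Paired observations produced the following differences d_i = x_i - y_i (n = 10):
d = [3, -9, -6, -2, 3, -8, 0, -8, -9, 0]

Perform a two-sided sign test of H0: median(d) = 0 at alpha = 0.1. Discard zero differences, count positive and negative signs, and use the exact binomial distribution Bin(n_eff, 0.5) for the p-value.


Step 1: Discard zero differences. Original n = 10; n_eff = number of nonzero differences = 8.
Nonzero differences (with sign): +3, -9, -6, -2, +3, -8, -8, -9
Step 2: Count signs: positive = 2, negative = 6.
Step 3: Under H0: P(positive) = 0.5, so the number of positives S ~ Bin(8, 0.5).
Step 4: Two-sided exact p-value = sum of Bin(8,0.5) probabilities at or below the observed probability = 0.289062.
Step 5: alpha = 0.1. fail to reject H0.

n_eff = 8, pos = 2, neg = 6, p = 0.289062, fail to reject H0.


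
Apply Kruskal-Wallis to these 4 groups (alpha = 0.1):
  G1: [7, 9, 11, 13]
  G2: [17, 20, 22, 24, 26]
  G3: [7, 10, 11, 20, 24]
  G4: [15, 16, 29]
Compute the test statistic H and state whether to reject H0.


Step 1: Combine all N = 17 observations and assign midranks.
sorted (value, group, rank): (7,G1,1.5), (7,G3,1.5), (9,G1,3), (10,G3,4), (11,G1,5.5), (11,G3,5.5), (13,G1,7), (15,G4,8), (16,G4,9), (17,G2,10), (20,G2,11.5), (20,G3,11.5), (22,G2,13), (24,G2,14.5), (24,G3,14.5), (26,G2,16), (29,G4,17)
Step 2: Sum ranks within each group.
R_1 = 17 (n_1 = 4)
R_2 = 65 (n_2 = 5)
R_3 = 37 (n_3 = 5)
R_4 = 34 (n_4 = 3)
Step 3: H = 12/(N(N+1)) * sum(R_i^2/n_i) - 3(N+1)
     = 12/(17*18) * (17^2/4 + 65^2/5 + 37^2/5 + 34^2/3) - 3*18
     = 0.039216 * 1576.38 - 54
     = 7.818954.
Step 4: Ties present; correction factor C = 1 - 24/(17^3 - 17) = 0.995098. Corrected H = 7.818954 / 0.995098 = 7.857471.
Step 5: Under H0, H ~ chi^2(3); p-value = 0.049051.
Step 6: alpha = 0.1. reject H0.

H = 7.8575, df = 3, p = 0.049051, reject H0.
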